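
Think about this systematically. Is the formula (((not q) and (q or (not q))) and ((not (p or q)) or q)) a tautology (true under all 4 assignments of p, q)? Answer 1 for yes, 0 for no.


Check all 4 assignments:
p=0, q=0: 1
p=0, q=1: 0
p=1, q=0: 0
p=1, q=1: 0
Satisfying count = 1/4.
Tautology iff count = 4: no.

0


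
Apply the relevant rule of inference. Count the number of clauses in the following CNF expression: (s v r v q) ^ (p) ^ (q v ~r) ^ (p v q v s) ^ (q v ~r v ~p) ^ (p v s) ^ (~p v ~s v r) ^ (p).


A CNF formula is a conjunction of clauses.
Clauses are separated by ^.
Counting the conjuncts: 8 clauses.

8


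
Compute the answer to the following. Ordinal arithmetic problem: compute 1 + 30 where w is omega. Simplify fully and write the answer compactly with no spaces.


Compute 1 + 30.
Ordinal + is associative but NOT commutative; for finite n>0, n + w = w but w + n stays w+n.
Both operands finite; ordinal + agrees with natural +: 1 + 30 = 31.
Result = 31

31


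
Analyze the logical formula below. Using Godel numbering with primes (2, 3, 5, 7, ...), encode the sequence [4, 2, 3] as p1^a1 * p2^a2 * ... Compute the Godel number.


Encode each element as an exponent of the corresponding prime:
  2^4 = 16
  3^2 = 9
  5^3 = 125
Product = 16 * 9 * 125 = 18000

18000


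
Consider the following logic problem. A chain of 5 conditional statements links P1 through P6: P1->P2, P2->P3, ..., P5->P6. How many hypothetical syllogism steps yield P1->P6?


With 5 implications in a chain connecting 6 propositions:
P1->P2, P2->P3, ..., P5->P6
Steps needed = (number of implications) - 1 = 5 - 1 = 4

4


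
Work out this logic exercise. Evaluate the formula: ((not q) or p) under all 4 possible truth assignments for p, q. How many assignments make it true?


Check all 4 assignments:
p=0, q=0: 1
p=0, q=1: 0
p=1, q=0: 1
p=1, q=1: 1
Count of True = 3

3


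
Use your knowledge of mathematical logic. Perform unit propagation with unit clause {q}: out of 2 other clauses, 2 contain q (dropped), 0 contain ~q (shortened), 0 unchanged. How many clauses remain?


Satisfied (removed): 2
Shortened (remain): 0
Unchanged (remain): 0
Remaining = 0 + 0 = 0

0


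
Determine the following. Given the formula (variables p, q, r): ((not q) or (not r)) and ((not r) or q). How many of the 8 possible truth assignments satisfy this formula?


Evaluate all 8 assignments for p, q, r:
p=0, q=0, r=0: 1
p=0, q=0, r=1: 0
p=0, q=1, r=0: 1
p=0, q=1, r=1: 0
p=1, q=0, r=0: 1
p=1, q=0, r=1: 0
p=1, q=1, r=0: 1
p=1, q=1, r=1: 0
Satisfying count = 4

4


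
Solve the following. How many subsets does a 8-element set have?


The power set of a set with n elements has 2^n elements.
|P(S)| = 2^8 = 256

256


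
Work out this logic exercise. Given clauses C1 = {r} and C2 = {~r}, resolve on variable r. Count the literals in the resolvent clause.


Remove r from C1 and ~r from C2.
C1 remainder: {}
C2 remainder: {}
Union (resolvent): {} (empty clause)
Resolvent has 0 literal(s).

0


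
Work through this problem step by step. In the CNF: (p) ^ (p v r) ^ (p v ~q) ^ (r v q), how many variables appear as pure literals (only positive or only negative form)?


Check each variable for pure literal status:
p: pure positive
q: mixed (not pure)
r: pure positive
Pure literal count = 2

2


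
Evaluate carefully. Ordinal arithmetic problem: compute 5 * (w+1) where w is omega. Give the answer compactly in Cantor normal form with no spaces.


Compute 5 * (w+1).
Ordinal * is associative and left-distributive over +, but NOT commutative; for finite n>1, n*w = w but w*n stays w*n.
By left-distributivity: 5 * (w+1) = 5*w + 5*1 = w + 5 = w+5.
Result = w+5

w+5


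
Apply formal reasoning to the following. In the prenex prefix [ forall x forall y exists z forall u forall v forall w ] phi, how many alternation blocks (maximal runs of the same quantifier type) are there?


Quantifier-type sequence: A A E A A A  (A=forall, E=exists)
Group into maximal same-type runs:
  Ax2 | Ex1 | Ax3
Number of blocks = 3

3


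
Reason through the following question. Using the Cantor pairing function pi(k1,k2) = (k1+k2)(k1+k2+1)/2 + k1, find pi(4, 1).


k1 + k2 = 5
(k1+k2)(k1+k2+1)/2 = 5 * 6 / 2 = 15
pi = 15 + 4 = 19

19


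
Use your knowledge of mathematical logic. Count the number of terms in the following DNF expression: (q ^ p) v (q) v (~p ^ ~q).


A DNF formula is a disjunction of terms (conjunctions).
Terms are separated by v.
Counting the disjuncts: 3 terms.

3


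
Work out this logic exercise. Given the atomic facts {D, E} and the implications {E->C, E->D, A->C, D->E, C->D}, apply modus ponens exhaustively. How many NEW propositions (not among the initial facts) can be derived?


Initial facts: {D, E}
Apply modus ponens to closure:
  E and E->C  =>  C
Final known: {C, D, E}
New propositions: {C}
Count = 1

1


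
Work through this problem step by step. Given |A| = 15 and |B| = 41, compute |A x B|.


The Cartesian product A x B contains all ordered pairs (a, b).
|A x B| = |A| * |B| = 15 * 41 = 615

615


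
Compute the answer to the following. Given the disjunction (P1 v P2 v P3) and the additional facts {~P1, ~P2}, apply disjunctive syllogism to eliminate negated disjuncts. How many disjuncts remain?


Original disjuncts (3): P1, P2, P3
Negated (eliminate): ~P1, ~P2
Remaining disjuncts: P3
Count = 3 - 2 = 1

1


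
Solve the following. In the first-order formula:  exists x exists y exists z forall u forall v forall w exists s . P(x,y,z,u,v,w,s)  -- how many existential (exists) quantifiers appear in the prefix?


Quantifier prefix: exists x exists y exists z forall u forall v forall w exists s
Mark each quantifier type:
  E E E U U U E
Universal count = 3, Existential count = 4
Asked for existential (exists) quantifiers: 4

4


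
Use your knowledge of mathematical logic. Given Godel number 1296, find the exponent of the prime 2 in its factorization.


Factorize 1296 by dividing by 2 repeatedly.
Division steps: 2 divides 1296 exactly 4 time(s).
Exponent of 2 = 4

4


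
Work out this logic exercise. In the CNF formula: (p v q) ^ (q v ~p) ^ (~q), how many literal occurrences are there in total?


Counting literals in each clause:
Clause 1: 2 literal(s)
Clause 2: 2 literal(s)
Clause 3: 1 literal(s)
Total = 5

5


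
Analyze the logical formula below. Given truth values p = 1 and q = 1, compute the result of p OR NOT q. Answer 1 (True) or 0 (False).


p = 1, q = 1
Operation: p OR NOT q
Evaluate: 1 OR NOT 1 = 1

1


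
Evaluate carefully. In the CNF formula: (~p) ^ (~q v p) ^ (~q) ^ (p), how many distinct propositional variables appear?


Identify each variable that appears in the formula.
Variables found: p, q
Count = 2

2


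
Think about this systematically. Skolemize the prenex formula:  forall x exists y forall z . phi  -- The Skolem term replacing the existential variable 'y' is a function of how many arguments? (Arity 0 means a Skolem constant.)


Quantifier prefix: forall x exists y forall z
'y' is existentially quantified at position 2.
Universal variables preceding it: x
Skolem function arity = 1

1


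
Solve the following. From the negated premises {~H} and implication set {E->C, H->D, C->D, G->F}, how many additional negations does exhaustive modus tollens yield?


Initial negated facts: {~H}
Apply modus tollens to closure:
  (no implication fires)
Final negated: {~H}
New negations: {(none)}
Count = 0

0


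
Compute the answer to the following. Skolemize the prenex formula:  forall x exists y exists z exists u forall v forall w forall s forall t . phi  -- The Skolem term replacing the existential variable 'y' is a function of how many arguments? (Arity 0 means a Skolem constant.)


Quantifier prefix: forall x exists y exists z exists u forall v forall w forall s forall t
'y' is existentially quantified at position 2.
Universal variables preceding it: x
Skolem function arity = 1

1


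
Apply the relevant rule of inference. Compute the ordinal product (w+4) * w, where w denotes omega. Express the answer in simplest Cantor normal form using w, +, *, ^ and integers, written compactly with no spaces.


Compute (w+4) * w.
Ordinal * is associative and left-distributive over +, but NOT commutative; for finite n>1, n*w = w but w*n stays w*n.
(w+4) * w = sup{(w+4)*k : k<w} = sup{w*k+4} = w^2 (the +4 tail is absorbed in the limit).
Result = w^2

w^2


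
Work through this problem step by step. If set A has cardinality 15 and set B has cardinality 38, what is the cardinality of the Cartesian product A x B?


The Cartesian product A x B contains all ordered pairs (a, b).
|A x B| = |A| * |B| = 15 * 38 = 570

570


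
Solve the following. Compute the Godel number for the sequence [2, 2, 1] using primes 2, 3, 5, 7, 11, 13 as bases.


Encode each element as an exponent of the corresponding prime:
  2^2 = 4
  3^2 = 9
  5^1 = 5
Product = 4 * 9 * 5 = 180

180


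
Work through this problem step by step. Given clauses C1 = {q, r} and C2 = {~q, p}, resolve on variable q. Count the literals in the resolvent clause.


Remove q from C1 and ~q from C2.
C1 remainder: {r}
C2 remainder: {p}
Union (resolvent): {p, r}
Resolvent has 2 literal(s).

2


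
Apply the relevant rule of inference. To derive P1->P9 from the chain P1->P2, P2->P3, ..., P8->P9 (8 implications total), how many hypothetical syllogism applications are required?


With 8 implications in a chain connecting 9 propositions:
P1->P2, P2->P3, ..., P8->P9
Steps needed = (number of implications) - 1 = 8 - 1 = 7

7


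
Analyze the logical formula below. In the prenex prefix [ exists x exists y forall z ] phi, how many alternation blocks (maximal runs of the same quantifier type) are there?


Quantifier-type sequence: E E A  (A=forall, E=exists)
Group into maximal same-type runs:
  Ex2 | Ax1
Number of blocks = 2

2


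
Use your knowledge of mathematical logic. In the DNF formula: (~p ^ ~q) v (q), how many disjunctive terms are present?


A DNF formula is a disjunction of terms (conjunctions).
Terms are separated by v.
Counting the disjuncts: 2 terms.

2


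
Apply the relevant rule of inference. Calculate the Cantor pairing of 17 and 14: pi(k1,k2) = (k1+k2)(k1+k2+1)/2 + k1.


k1 + k2 = 31
(k1+k2)(k1+k2+1)/2 = 31 * 32 / 2 = 496
pi = 496 + 17 = 513

513


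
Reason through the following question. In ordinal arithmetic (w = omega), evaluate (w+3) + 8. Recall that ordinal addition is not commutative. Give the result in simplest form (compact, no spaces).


Compute (w+3) + 8.
Ordinal + is associative but NOT commutative; for finite n>0, n + w = w but w + n stays w+n.
By associativity: (w+3) + 8 = w + (3+8) = w+11.
Result = w+11

w+11


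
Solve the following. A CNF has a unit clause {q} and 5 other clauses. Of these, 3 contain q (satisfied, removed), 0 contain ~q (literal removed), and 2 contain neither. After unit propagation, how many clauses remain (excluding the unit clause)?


Satisfied (removed): 3
Shortened (remain): 0
Unchanged (remain): 2
Remaining = 0 + 2 = 2

2


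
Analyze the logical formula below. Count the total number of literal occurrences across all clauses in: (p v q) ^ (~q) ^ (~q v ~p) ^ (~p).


Counting literals in each clause:
Clause 1: 2 literal(s)
Clause 2: 1 literal(s)
Clause 3: 2 literal(s)
Clause 4: 1 literal(s)
Total = 6

6


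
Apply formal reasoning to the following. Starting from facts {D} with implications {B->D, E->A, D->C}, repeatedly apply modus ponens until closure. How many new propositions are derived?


Initial facts: {D}
Apply modus ponens to closure:
  D and D->C  =>  C
Final known: {C, D}
New propositions: {C}
Count = 1

1


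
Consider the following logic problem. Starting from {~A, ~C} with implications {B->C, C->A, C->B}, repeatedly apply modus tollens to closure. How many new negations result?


Initial negated facts: {~A, ~C}
Apply modus tollens to closure:
  ~C and B->C  =>  ~B
Final negated: {~A, ~B, ~C}
New negations: {~B}
Count = 1

1


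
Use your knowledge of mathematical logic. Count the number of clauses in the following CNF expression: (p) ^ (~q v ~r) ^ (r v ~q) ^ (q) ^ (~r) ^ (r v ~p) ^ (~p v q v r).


A CNF formula is a conjunction of clauses.
Clauses are separated by ^.
Counting the conjuncts: 7 clauses.

7


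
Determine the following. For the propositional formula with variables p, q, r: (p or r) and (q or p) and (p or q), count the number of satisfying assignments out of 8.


Evaluate all 8 assignments for p, q, r:
p=0, q=0, r=0: 0
p=0, q=0, r=1: 0
p=0, q=1, r=0: 0
p=0, q=1, r=1: 1
p=1, q=0, r=0: 1
p=1, q=0, r=1: 1
p=1, q=1, r=0: 1
p=1, q=1, r=1: 1
Satisfying count = 5

5


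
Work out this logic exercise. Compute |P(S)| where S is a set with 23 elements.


The power set of a set with n elements has 2^n elements.
|P(S)| = 2^23 = 8388608

8388608


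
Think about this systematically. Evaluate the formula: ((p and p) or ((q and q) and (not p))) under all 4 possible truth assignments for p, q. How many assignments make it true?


Check all 4 assignments:
p=0, q=0: 0
p=0, q=1: 1
p=1, q=0: 1
p=1, q=1: 1
Count of True = 3

3


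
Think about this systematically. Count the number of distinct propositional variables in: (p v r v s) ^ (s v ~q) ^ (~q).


Identify each variable that appears in the formula.
Variables found: p, q, r, s
Count = 4

4


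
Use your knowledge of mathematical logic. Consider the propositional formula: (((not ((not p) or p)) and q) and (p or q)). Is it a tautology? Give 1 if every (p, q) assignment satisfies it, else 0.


Check all 4 assignments:
p=0, q=0: 0
p=0, q=1: 0
p=1, q=0: 0
p=1, q=1: 0
Satisfying count = 0/4.
Tautology iff count = 4: no.

0


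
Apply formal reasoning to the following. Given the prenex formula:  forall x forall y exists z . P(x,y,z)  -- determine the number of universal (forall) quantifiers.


Quantifier prefix: forall x forall y exists z
Mark each quantifier type:
  U U E
Universal count = 2, Existential count = 1
Asked for universal (forall) quantifiers: 2

2


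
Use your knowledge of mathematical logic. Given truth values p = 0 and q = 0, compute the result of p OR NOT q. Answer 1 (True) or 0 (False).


p = 0, q = 0
Operation: p OR NOT q
Evaluate: 0 OR NOT 0 = 1

1


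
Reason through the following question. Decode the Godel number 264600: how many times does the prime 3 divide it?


Factorize 264600 by dividing by 3 repeatedly.
Division steps: 3 divides 264600 exactly 3 time(s).
Exponent of 3 = 3

3


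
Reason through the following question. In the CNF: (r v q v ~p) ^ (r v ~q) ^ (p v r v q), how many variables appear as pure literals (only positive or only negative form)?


Check each variable for pure literal status:
p: mixed (not pure)
q: mixed (not pure)
r: pure positive
Pure literal count = 1

1


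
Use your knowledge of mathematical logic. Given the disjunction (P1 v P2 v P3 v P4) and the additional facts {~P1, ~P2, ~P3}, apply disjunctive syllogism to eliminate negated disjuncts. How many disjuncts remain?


Original disjuncts (4): P1, P2, P3, P4
Negated (eliminate): ~P1, ~P2, ~P3
Remaining disjuncts: P4
Count = 4 - 3 = 1

1


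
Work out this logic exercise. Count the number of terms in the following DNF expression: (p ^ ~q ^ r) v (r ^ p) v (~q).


A DNF formula is a disjunction of terms (conjunctions).
Terms are separated by v.
Counting the disjuncts: 3 terms.

3


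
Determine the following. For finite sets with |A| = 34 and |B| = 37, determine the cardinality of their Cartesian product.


The Cartesian product A x B contains all ordered pairs (a, b).
|A x B| = |A| * |B| = 34 * 37 = 1258

1258


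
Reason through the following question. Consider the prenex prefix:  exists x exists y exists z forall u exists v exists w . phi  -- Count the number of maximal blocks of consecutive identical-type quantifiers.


Quantifier-type sequence: E E E A E E  (A=forall, E=exists)
Group into maximal same-type runs:
  Ex3 | Ax1 | Ex2
Number of blocks = 3

3


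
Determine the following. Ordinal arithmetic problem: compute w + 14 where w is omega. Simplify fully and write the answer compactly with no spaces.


Compute w + 14.
Ordinal + is associative but NOT commutative; for finite n>0, n + w = w but w + n stays w+n.
w + 14 is already in normal form (a successor ordinal beyond w).
Result = w+14

w+14


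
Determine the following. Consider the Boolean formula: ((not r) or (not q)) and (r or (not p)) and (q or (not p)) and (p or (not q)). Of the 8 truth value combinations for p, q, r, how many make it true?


Evaluate all 8 assignments for p, q, r:
p=0, q=0, r=0: 1
p=0, q=0, r=1: 1
p=0, q=1, r=0: 0
p=0, q=1, r=1: 0
p=1, q=0, r=0: 0
p=1, q=0, r=1: 0
p=1, q=1, r=0: 0
p=1, q=1, r=1: 0
Satisfying count = 2

2


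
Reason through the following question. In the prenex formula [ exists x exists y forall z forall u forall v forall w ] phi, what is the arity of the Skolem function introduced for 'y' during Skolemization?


Quantifier prefix: exists x exists y forall z forall u forall v forall w
'y' is existentially quantified at position 2.
No universal quantifiers precede it.
Skolem function arity = 0 (a Skolem constant)

0


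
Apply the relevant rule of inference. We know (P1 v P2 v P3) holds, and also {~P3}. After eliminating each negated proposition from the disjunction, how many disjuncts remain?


Original disjuncts (3): P1, P2, P3
Negated (eliminate): ~P3
Remaining disjuncts: P1, P2
Count = 3 - 1 = 2

2


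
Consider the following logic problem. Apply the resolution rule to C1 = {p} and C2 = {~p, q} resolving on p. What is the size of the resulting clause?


Remove p from C1 and ~p from C2.
C1 remainder: {}
C2 remainder: {q}
Union (resolvent): {q}
Resolvent has 1 literal(s).

1


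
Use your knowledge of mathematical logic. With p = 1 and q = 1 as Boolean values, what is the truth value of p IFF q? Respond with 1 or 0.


p = 1, q = 1
Operation: p IFF q
Evaluate: 1 IFF 1 = 1

1


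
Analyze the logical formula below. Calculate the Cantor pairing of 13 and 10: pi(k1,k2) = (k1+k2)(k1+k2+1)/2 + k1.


k1 + k2 = 23
(k1+k2)(k1+k2+1)/2 = 23 * 24 / 2 = 276
pi = 276 + 13 = 289

289


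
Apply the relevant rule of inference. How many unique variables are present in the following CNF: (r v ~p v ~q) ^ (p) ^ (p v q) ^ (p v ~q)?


Identify each variable that appears in the formula.
Variables found: p, q, r
Count = 3

3


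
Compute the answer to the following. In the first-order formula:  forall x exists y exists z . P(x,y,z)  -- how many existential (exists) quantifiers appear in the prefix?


Quantifier prefix: forall x exists y exists z
Mark each quantifier type:
  U E E
Universal count = 1, Existential count = 2
Asked for existential (exists) quantifiers: 2

2


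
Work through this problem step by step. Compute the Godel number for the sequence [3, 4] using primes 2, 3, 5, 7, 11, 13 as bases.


Encode each element as an exponent of the corresponding prime:
  2^3 = 8
  3^4 = 81
Product = 8 * 81 = 648

648


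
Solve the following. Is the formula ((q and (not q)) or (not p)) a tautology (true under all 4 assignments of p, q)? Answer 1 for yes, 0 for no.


Check all 4 assignments:
p=0, q=0: 1
p=0, q=1: 1
p=1, q=0: 0
p=1, q=1: 0
Satisfying count = 2/4.
Tautology iff count = 4: no.

0


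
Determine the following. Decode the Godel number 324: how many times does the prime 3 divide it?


Factorize 324 by dividing by 3 repeatedly.
Division steps: 3 divides 324 exactly 4 time(s).
Exponent of 3 = 4

4


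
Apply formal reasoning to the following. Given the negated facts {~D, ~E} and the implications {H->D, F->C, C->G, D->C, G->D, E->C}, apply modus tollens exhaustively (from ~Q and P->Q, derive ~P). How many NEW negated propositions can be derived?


Initial negated facts: {~D, ~E}
Apply modus tollens to closure:
  ~D and H->D  =>  ~H
  ~D and G->D  =>  ~G
  ~G and C->G  =>  ~C
  ~C and F->C  =>  ~F
Final negated: {~C, ~D, ~E, ~F, ~G, ~H}
New negations: {~C, ~F, ~G, ~H}
Count = 4

4


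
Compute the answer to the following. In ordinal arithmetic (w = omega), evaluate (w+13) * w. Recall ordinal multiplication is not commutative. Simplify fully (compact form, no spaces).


Compute (w+13) * w.
Ordinal * is associative and left-distributive over +, but NOT commutative; for finite n>1, n*w = w but w*n stays w*n.
(w+13) * w = sup{(w+13)*k : k<w} = sup{w*k+13} = w^2 (the +13 tail is absorbed in the limit).
Result = w^2

w^2


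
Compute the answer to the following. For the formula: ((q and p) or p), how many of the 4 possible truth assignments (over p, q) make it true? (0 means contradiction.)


Check all 4 assignments:
p=0, q=0: 0
p=0, q=1: 0
p=1, q=0: 1
p=1, q=1: 1
Count of True = 2

2


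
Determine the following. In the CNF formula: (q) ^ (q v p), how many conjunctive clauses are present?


A CNF formula is a conjunction of clauses.
Clauses are separated by ^.
Counting the conjuncts: 2 clauses.

2


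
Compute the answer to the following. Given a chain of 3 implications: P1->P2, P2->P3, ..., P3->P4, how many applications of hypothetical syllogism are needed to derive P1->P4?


With 3 implications in a chain connecting 4 propositions:
P1->P2, P2->P3, ..., P3->P4
Steps needed = (number of implications) - 1 = 3 - 1 = 2

2


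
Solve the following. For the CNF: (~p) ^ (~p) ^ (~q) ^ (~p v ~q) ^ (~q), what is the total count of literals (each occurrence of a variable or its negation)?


Counting literals in each clause:
Clause 1: 1 literal(s)
Clause 2: 1 literal(s)
Clause 3: 1 literal(s)
Clause 4: 2 literal(s)
Clause 5: 1 literal(s)
Total = 6

6


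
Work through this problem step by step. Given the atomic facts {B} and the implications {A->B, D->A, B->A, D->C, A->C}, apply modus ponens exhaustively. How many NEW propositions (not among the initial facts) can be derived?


Initial facts: {B}
Apply modus ponens to closure:
  B and B->A  =>  A
  A and A->C  =>  C
Final known: {A, B, C}
New propositions: {A, C}
Count = 2

2


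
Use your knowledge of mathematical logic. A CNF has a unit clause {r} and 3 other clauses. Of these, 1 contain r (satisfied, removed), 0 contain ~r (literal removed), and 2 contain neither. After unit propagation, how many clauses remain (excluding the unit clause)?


Satisfied (removed): 1
Shortened (remain): 0
Unchanged (remain): 2
Remaining = 0 + 2 = 2

2


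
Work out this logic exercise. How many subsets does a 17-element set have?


The power set of a set with n elements has 2^n elements.
|P(S)| = 2^17 = 131072

131072


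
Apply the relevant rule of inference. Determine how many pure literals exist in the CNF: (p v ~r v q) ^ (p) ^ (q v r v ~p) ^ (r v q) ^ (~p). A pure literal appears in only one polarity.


Check each variable for pure literal status:
p: mixed (not pure)
q: pure positive
r: mixed (not pure)
Pure literal count = 1

1


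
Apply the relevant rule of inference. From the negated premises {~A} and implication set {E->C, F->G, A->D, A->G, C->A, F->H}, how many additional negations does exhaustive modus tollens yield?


Initial negated facts: {~A}
Apply modus tollens to closure:
  ~A and C->A  =>  ~C
  ~C and E->C  =>  ~E
Final negated: {~A, ~C, ~E}
New negations: {~C, ~E}
Count = 2

2


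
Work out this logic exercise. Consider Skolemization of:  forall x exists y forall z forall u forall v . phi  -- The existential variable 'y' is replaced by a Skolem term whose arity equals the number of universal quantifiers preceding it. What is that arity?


Quantifier prefix: forall x exists y forall z forall u forall v
'y' is existentially quantified at position 2.
Universal variables preceding it: x
Skolem function arity = 1

1


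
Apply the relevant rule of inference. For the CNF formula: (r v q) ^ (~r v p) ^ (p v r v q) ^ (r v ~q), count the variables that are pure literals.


Check each variable for pure literal status:
p: pure positive
q: mixed (not pure)
r: mixed (not pure)
Pure literal count = 1

1


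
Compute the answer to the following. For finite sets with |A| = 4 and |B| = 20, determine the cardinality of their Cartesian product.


The Cartesian product A x B contains all ordered pairs (a, b).
|A x B| = |A| * |B| = 4 * 20 = 80

80


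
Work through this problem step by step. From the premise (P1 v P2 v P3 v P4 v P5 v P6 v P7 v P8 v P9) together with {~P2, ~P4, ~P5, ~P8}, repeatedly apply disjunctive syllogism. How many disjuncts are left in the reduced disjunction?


Original disjuncts (9): P1, P2, P3, P4, P5, P6, P7, P8, P9
Negated (eliminate): ~P2, ~P4, ~P5, ~P8
Remaining disjuncts: P1, P3, P6, P7, P9
Count = 9 - 4 = 5

5


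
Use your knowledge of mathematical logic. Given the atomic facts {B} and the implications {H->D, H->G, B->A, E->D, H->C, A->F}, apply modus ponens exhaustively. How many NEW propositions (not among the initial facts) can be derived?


Initial facts: {B}
Apply modus ponens to closure:
  B and B->A  =>  A
  A and A->F  =>  F
Final known: {A, B, F}
New propositions: {A, F}
Count = 2

2


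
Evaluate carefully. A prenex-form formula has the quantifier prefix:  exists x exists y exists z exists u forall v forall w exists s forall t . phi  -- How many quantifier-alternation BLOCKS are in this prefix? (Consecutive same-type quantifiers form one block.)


Quantifier-type sequence: E E E E A A E A  (A=forall, E=exists)
Group into maximal same-type runs:
  Ex4 | Ax2 | Ex1 | Ax1
Number of blocks = 4

4


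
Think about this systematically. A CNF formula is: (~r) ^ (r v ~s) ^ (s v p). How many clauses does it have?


A CNF formula is a conjunction of clauses.
Clauses are separated by ^.
Counting the conjuncts: 3 clauses.

3


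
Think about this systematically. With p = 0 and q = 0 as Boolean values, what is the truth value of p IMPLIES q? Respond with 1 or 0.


p = 0, q = 0
Operation: p IMPLIES q
Evaluate: 0 IMPLIES 0 = 1

1


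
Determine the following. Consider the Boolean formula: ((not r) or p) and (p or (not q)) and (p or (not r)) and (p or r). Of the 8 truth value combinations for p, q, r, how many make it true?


Evaluate all 8 assignments for p, q, r:
p=0, q=0, r=0: 0
p=0, q=0, r=1: 0
p=0, q=1, r=0: 0
p=0, q=1, r=1: 0
p=1, q=0, r=0: 1
p=1, q=0, r=1: 1
p=1, q=1, r=0: 1
p=1, q=1, r=1: 1
Satisfying count = 4

4


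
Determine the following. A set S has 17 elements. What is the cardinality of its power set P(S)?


The power set of a set with n elements has 2^n elements.
|P(S)| = 2^17 = 131072

131072


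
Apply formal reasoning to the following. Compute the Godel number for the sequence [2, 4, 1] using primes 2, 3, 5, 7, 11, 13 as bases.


Encode each element as an exponent of the corresponding prime:
  2^2 = 4
  3^4 = 81
  5^1 = 5
Product = 4 * 81 * 5 = 1620

1620


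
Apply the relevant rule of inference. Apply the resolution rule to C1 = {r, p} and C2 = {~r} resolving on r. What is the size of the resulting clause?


Remove r from C1 and ~r from C2.
C1 remainder: {p}
C2 remainder: {}
Union (resolvent): {p}
Resolvent has 1 literal(s).

1


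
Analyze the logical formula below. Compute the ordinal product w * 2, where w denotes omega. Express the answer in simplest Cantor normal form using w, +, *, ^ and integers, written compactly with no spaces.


Compute w * 2.
Ordinal * is associative and left-distributive over +, but NOT commutative; for finite n>1, n*w = w but w*n stays w*n.
w * 2 means 2 copies of w concatenated: w*2.
Result = w*2

w*2


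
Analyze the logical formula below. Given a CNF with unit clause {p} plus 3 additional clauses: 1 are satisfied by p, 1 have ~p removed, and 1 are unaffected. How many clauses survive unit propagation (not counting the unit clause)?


Satisfied (removed): 1
Shortened (remain): 1
Unchanged (remain): 1
Remaining = 1 + 1 = 2

2


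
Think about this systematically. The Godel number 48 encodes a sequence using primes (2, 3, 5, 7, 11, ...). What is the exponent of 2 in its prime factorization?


Factorize 48 by dividing by 2 repeatedly.
Division steps: 2 divides 48 exactly 4 time(s).
Exponent of 2 = 4

4


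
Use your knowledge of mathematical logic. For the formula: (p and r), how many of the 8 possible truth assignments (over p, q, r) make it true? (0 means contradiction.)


Check all 8 assignments:
p=0, q=0, r=0: 0
p=0, q=0, r=1: 0
p=0, q=1, r=0: 0
p=0, q=1, r=1: 0
p=1, q=0, r=0: 0
p=1, q=0, r=1: 1
p=1, q=1, r=0: 0
p=1, q=1, r=1: 1
Count of True = 2

2


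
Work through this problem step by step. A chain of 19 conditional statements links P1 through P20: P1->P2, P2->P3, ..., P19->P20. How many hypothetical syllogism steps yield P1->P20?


With 19 implications in a chain connecting 20 propositions:
P1->P2, P2->P3, ..., P19->P20
Steps needed = (number of implications) - 1 = 19 - 1 = 18

18


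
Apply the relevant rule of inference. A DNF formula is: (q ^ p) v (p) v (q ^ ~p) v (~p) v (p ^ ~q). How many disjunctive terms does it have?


A DNF formula is a disjunction of terms (conjunctions).
Terms are separated by v.
Counting the disjuncts: 5 terms.

5


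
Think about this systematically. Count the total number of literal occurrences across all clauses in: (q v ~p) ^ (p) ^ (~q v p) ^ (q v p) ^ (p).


Counting literals in each clause:
Clause 1: 2 literal(s)
Clause 2: 1 literal(s)
Clause 3: 2 literal(s)
Clause 4: 2 literal(s)
Clause 5: 1 literal(s)
Total = 8

8


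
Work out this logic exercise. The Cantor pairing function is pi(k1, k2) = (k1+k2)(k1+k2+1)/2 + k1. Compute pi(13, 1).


k1 + k2 = 14
(k1+k2)(k1+k2+1)/2 = 14 * 15 / 2 = 105
pi = 105 + 13 = 118

118


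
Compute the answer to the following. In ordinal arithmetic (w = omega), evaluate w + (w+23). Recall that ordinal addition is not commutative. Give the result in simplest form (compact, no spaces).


Compute w + (w+23).
Ordinal + is associative but NOT commutative; for finite n>0, n + w = w but w + n stays w+n.
w + (w+23) = (w+w) + 23 = w*2+23.
Result = w*2+23

w*2+23


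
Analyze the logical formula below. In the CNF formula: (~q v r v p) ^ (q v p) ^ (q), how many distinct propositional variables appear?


Identify each variable that appears in the formula.
Variables found: p, q, r
Count = 3

3


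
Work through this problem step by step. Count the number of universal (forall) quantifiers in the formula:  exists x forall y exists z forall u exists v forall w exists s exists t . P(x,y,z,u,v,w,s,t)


Quantifier prefix: exists x forall y exists z forall u exists v forall w exists s exists t
Mark each quantifier type:
  E U E U E U E E
Universal count = 3, Existential count = 5
Asked for universal (forall) quantifiers: 3

3


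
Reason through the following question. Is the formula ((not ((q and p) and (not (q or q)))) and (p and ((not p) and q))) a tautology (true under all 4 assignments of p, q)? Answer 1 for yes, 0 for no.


Check all 4 assignments:
p=0, q=0: 0
p=0, q=1: 0
p=1, q=0: 0
p=1, q=1: 0
Satisfying count = 0/4.
Tautology iff count = 4: no.

0


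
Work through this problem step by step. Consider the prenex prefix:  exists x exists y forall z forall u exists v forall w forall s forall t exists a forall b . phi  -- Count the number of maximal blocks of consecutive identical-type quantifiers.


Quantifier-type sequence: E E A A E A A A E A  (A=forall, E=exists)
Group into maximal same-type runs:
  Ex2 | Ax2 | Ex1 | Ax3 | Ex1 | Ax1
Number of blocks = 6

6


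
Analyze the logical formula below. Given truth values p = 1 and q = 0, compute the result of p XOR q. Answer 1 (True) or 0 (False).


p = 1, q = 0
Operation: p XOR q
Evaluate: 1 XOR 0 = 1

1


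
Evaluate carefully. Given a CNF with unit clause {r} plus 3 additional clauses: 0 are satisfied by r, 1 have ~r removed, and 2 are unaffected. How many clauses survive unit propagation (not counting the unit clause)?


Satisfied (removed): 0
Shortened (remain): 1
Unchanged (remain): 2
Remaining = 1 + 2 = 3

3


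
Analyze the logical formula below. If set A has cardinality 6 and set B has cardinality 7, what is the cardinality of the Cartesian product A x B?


The Cartesian product A x B contains all ordered pairs (a, b).
|A x B| = |A| * |B| = 6 * 7 = 42

42


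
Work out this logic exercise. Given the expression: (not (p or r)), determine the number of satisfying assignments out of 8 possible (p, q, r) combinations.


Check all 8 assignments:
p=0, q=0, r=0: 1
p=0, q=0, r=1: 0
p=0, q=1, r=0: 1
p=0, q=1, r=1: 0
p=1, q=0, r=0: 0
p=1, q=0, r=1: 0
p=1, q=1, r=0: 0
p=1, q=1, r=1: 0
Count of True = 2

2


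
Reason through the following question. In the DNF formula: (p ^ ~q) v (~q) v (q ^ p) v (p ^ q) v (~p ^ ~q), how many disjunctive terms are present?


A DNF formula is a disjunction of terms (conjunctions).
Terms are separated by v.
Counting the disjuncts: 5 terms.

5


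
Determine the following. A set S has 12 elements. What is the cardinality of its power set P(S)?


The power set of a set with n elements has 2^n elements.
|P(S)| = 2^12 = 4096

4096


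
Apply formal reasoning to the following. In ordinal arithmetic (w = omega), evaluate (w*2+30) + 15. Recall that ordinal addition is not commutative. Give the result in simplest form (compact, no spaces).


Compute (w*2+30) + 15.
Ordinal + is associative but NOT commutative; for finite n>0, n + w = w but w + n stays w+n.
By associativity: (w*2+30) + 15 = w*2 + (30+15) = w*2+45.
Result = w*2+45

w*2+45


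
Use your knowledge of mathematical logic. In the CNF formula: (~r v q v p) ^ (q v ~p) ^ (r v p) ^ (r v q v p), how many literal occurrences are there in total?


Counting literals in each clause:
Clause 1: 3 literal(s)
Clause 2: 2 literal(s)
Clause 3: 2 literal(s)
Clause 4: 3 literal(s)
Total = 10

10


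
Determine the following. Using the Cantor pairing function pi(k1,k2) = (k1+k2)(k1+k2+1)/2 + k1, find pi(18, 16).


k1 + k2 = 34
(k1+k2)(k1+k2+1)/2 = 34 * 35 / 2 = 595
pi = 595 + 18 = 613

613


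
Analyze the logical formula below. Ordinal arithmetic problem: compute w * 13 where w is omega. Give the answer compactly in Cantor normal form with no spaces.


Compute w * 13.
Ordinal * is associative and left-distributive over +, but NOT commutative; for finite n>1, n*w = w but w*n stays w*n.
w * 13 means 13 copies of w concatenated: w*13.
Result = w*13

w*13


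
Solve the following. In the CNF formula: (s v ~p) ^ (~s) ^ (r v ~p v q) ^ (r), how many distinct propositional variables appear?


Identify each variable that appears in the formula.
Variables found: p, q, r, s
Count = 4

4


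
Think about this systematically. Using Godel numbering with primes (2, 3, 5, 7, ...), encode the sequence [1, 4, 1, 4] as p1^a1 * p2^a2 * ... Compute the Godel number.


Encode each element as an exponent of the corresponding prime:
  2^1 = 2
  3^4 = 81
  5^1 = 5
  7^4 = 2401
Product = 2 * 81 * 5 * 2401 = 1944810

1944810


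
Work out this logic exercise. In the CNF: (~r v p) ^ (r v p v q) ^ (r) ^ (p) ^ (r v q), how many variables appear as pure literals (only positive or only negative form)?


Check each variable for pure literal status:
p: pure positive
q: pure positive
r: mixed (not pure)
Pure literal count = 2

2


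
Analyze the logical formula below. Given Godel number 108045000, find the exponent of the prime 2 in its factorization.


Factorize 108045000 by dividing by 2 repeatedly.
Division steps: 2 divides 108045000 exactly 3 time(s).
Exponent of 2 = 3

3


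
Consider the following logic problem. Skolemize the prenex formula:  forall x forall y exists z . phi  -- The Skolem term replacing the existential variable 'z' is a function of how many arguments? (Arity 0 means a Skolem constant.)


Quantifier prefix: forall x forall y exists z
'z' is existentially quantified at position 3.
Universal variables preceding it: x, y
Skolem function arity = 2

2


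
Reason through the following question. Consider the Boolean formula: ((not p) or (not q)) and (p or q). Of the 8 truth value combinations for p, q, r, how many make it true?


Evaluate all 8 assignments for p, q, r:
p=0, q=0, r=0: 0
p=0, q=0, r=1: 0
p=0, q=1, r=0: 1
p=0, q=1, r=1: 1
p=1, q=0, r=0: 1
p=1, q=0, r=1: 1
p=1, q=1, r=0: 0
p=1, q=1, r=1: 0
Satisfying count = 4

4


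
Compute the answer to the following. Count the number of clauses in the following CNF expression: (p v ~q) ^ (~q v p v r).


A CNF formula is a conjunction of clauses.
Clauses are separated by ^.
Counting the conjuncts: 2 clauses.

2


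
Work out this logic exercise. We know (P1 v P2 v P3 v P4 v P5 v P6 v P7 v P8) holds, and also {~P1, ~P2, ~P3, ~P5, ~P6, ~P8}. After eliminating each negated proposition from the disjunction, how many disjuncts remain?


Original disjuncts (8): P1, P2, P3, P4, P5, P6, P7, P8
Negated (eliminate): ~P1, ~P2, ~P3, ~P5, ~P6, ~P8
Remaining disjuncts: P4, P7
Count = 8 - 6 = 2

2


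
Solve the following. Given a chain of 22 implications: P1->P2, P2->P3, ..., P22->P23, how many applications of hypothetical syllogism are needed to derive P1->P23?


With 22 implications in a chain connecting 23 propositions:
P1->P2, P2->P3, ..., P22->P23
Steps needed = (number of implications) - 1 = 22 - 1 = 21

21


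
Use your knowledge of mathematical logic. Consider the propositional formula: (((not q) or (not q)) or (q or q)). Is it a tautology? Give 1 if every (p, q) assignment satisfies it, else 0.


Check all 4 assignments:
p=0, q=0: 1
p=0, q=1: 1
p=1, q=0: 1
p=1, q=1: 1
Satisfying count = 4/4.
Tautology iff count = 4: yes.

1


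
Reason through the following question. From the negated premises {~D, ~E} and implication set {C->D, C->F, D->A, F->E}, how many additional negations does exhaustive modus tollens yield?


Initial negated facts: {~D, ~E}
Apply modus tollens to closure:
  ~D and C->D  =>  ~C
  ~E and F->E  =>  ~F
Final negated: {~C, ~D, ~E, ~F}
New negations: {~C, ~F}
Count = 2

2


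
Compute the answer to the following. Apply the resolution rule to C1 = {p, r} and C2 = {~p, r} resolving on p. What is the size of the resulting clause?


Remove p from C1 and ~p from C2.
C1 remainder: {r}
C2 remainder: {r}
Union (resolvent): {r}
Resolvent has 1 literal(s).

1


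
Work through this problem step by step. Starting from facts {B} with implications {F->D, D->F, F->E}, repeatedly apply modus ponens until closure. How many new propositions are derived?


Initial facts: {B}
Apply modus ponens to closure:
  (no implication fires)
Final known: {B}
New propositions: {(none)}
Count = 0

0


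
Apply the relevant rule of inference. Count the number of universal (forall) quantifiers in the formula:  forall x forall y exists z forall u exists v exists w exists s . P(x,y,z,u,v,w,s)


Quantifier prefix: forall x forall y exists z forall u exists v exists w exists s
Mark each quantifier type:
  U U E U E E E
Universal count = 3, Existential count = 4
Asked for universal (forall) quantifiers: 3

3


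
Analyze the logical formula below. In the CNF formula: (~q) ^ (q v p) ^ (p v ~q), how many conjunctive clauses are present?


A CNF formula is a conjunction of clauses.
Clauses are separated by ^.
Counting the conjuncts: 3 clauses.

3


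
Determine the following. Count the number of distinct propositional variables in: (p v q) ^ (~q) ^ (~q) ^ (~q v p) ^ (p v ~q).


Identify each variable that appears in the formula.
Variables found: p, q
Count = 2

2


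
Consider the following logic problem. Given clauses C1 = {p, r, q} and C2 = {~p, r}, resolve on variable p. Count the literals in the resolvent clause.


Remove p from C1 and ~p from C2.
C1 remainder: {r, q}
C2 remainder: {r}
Union (resolvent): {q, r}
Resolvent has 2 literal(s).

2


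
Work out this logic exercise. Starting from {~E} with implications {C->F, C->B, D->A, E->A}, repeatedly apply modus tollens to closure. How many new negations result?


Initial negated facts: {~E}
Apply modus tollens to closure:
  (no implication fires)
Final negated: {~E}
New negations: {(none)}
Count = 0

0
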